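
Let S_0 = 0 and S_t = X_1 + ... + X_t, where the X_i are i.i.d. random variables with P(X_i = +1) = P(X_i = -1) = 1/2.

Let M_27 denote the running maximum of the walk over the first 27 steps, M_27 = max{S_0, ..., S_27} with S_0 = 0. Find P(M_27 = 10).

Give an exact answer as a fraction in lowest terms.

Answer: 2220075/134217728

Derivation:
Let M_27 = max(S_0,...,S_27). Use the reflection principle: for j ≥ 1, #{paths with M_27 ≥ j} = #{S_27 ≥ j} + #{S_27 ≥ j+1}.
By reflection, #{M_27 ≥ 10} = #{S_27 ≥ 10} + #{S_27 ≥ 11} = 3505699 + 3505699 = 7011398.
#{M_27 ≥ 11} = #{S_27 ≥ 11} + #{S_27 ≥ 12} = 3505699 + 1285624 = 4791323.
#{M_27 = 10} = 7011398 - 4791323 = 2220075.
P(M_27 = 10) = 2220075/134217728 = 2220075/134217728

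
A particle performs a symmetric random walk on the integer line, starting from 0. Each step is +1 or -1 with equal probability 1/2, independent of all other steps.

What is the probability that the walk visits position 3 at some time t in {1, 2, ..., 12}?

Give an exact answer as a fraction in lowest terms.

Count via complement. Let g(t,s) = #length-t paths at position s with S_1..S_t all ≠ 3.
g(t,s) = g(t-1,s-1) + g(t-1,s+1) for s ≠ 3; g(t,3) = 0.
t=0: g(0,0)=1
t=1: g(1,-1)=1 g(1,1)=1
t=2: g(2,-2)=1 g(2,0)=2 g(2,2)=1
t=3: g(3,-3)=1 g(3,-1)=3 g(3,1)=3
t=4: g(4,-4)=1 g(4,-2)=4 g(4,0)=6 g(4,2)=3
t=5: g(5,-5)=1 g(5,-3)=5 g(5,-1)=10 g(5,1)=9
t=6: g(6,-6)=1 g(6,-4)=6 g(6,-2)=15 g(6,0)=19 g(6,2)=9
t=7: g(7,-7)=1 g(7,-5)=7 g(7,-3)=21 g(7,-1)=34 g(7,1)=28
t=8: g(8,-8)=1 g(8,-6)=8 g(8,-4)=28 g(8,-2)=55 g(8,0)=62 g(8,2)=28
t=9: g(9,-9)=1 g(9,-7)=9 g(9,-5)=36 g(9,-3)=83 g(9,-1)=117 g(9,1)=90
t=10: g(10,-10)=1 g(10,-8)=10 g(10,-6)=45 g(10,-4)=119 g(10,-2)=200 g(10,0)=207 g(10,2)=90
t=11: g(11,-11)=1 g(11,-9)=11 g(11,-7)=55 g(11,-5)=164 g(11,-3)=319 g(11,-1)=407 g(11,1)=297
t=12: g(12,-12)=1 g(12,-10)=12 g(12,-8)=66 g(12,-6)=219 g(12,-4)=483 g(12,-2)=726 g(12,0)=704 g(12,2)=297
Paths never hitting 3: Σ_s g(12,s) = 2508
Paths hitting 3: 2^12 - 2508 = 1588
P = 1588/4096 = 397/1024

Answer: 397/1024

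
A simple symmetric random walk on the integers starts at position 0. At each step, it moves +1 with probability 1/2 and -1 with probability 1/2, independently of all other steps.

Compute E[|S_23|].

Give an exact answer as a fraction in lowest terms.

S_23 takes values m ≡ 1 (mod 2) with |m| ≤ 23; P(S_23=m) = C(23,(23+m)/2)/2^23.
Total paths: 2^23 = 8388608
Distribution: P(S=-23)=1/8388608, P(S=-21)=23/8388608, P(S=-19)=253/8388608, P(S=-17)=1771/8388608, P(S=-15)=8855/8388608, P(S=-13)=33649/8388608, P(S=-11)=100947/8388608, P(S=-9)=245157/8388608, P(S=-7)=490314/8388608, P(S=-5)=817190/8388608, P(S=-3)=1144066/8388608, P(S=-1)=1352078/8388608, P(S=1)=1352078/8388608, P(S=3)=1144066/8388608, P(S=5)=817190/8388608, P(S=7)=490314/8388608, P(S=9)=245157/8388608, P(S=11)=100947/8388608, P(S=13)=33649/8388608, P(S=15)=8855/8388608, P(S=17)=1771/8388608, P(S=19)=253/8388608, P(S=21)=23/8388608, P(S=23)=1/8388608
E[|S_23|] = Σ_m |m|·P(S_23=m) = 32449872/8388608 = 2028117/524288

Answer: 2028117/524288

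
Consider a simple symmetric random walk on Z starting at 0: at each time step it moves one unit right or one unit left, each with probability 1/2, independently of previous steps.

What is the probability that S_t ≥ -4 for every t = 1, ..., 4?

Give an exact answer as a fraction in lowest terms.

Let f(t,s) = #length-t paths at position s with S_1..S_t all ≥ -4.
f(t,s) = f(t-1,s-1) + f(t-1,s+1) for s ≥ -4; f(t,s) = 0 for s < -4.
t=0: f(0,0)=1
t=1: f(1,-1)=1 f(1,1)=1
t=2: f(2,-2)=1 f(2,0)=2 f(2,2)=1
t=3: f(3,-3)=1 f(3,-1)=3 f(3,1)=3 f(3,3)=1
t=4: f(4,-4)=1 f(4,-2)=4 f(4,0)=6 f(4,2)=4 f(4,4)=1
Σ_s f(4,s) = 16
P = 16/16 = 1

Answer: 1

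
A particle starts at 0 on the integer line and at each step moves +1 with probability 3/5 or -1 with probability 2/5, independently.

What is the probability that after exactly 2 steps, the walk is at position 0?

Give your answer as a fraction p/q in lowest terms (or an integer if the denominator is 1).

Answer: 12/25

Derivation:
To be at 0 after 2 steps: need exactly 1 step of +1 and 1 of -1.
Number of such sequences: C(2,1) = 2
Each has probability (3/5)^1 · (2/5)^1 = 6/25
P = 2 · 6/25 = 12/25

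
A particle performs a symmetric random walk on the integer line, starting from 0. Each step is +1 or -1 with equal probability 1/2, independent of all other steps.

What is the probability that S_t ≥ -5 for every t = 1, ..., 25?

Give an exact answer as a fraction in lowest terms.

Answer: 3231615/4194304

Derivation:
Let f(t,s) = #length-t paths at position s with S_1..S_t all ≥ -5.
f(t,s) = f(t-1,s-1) + f(t-1,s+1) for s ≥ -5; f(t,s) = 0 for s < -5.
t=0: f(0,0)=1
t=1: f(1,-1)=1 f(1,1)=1
t=2: f(2,-2)=1 f(2,0)=2 f(2,2)=1
t=3: f(3,-3)=1 f(3,-1)=3 f(3,1)=3 f(3,3)=1
t=4: f(4,-4)=1 f(4,-2)=4 f(4,0)=6 f(4,2)=4 f(4,4)=1
t=5: f(5,-5)=1 f(5,-3)=5 f(5,-1)=10 f(5,1)=10 f(5,3)=5 f(5,5)=1
t=6: f(6,-4)=6 f(6,-2)=15 f(6,0)=20 f(6,2)=15 f(6,4)=6 f(6,6)=1
t=7: f(7,-5)=6 f(7,-3)=21 f(7,-1)=35 f(7,1)=35 f(7,3)=21 f(7,5)=7 f(7,7)=1
t=8: f(8,-4)=27 f(8,-2)=56 f(8,0)=70 f(8,2)=56 f(8,4)=28 f(8,6)=8 f(8,8)=1
t=9: f(9,-5)=27 f(9,-3)=83 f(9,-1)=126 f(9,1)=126 f(9,3)=84 f(9,5)=36 f(9,7)=9 f(9,9)=1
t=10: f(10,-4)=110 f(10,-2)=209 f(10,0)=252 f(10,2)=210 f(10,4)=120 f(10,6)=45 f(10,8)=10 f(10,10)=1
t=11: f(11,-5)=110 f(11,-3)=319 f(11,-1)=461 f(11,1)=462 f(11,3)=330 f(11,5)=165 f(11,7)=55 f(11,9)=11 f(11,11)=1
t=12: f(12,-4)=429 f(12,-2)=780 f(12,0)=923 f(12,2)=792 f(12,4)=495 f(12,6)=220 f(12,8)=66 f(12,10)=12 f(12,12)=1
t=13: f(13,-5)=429 f(13,-3)=1209 f(13,-1)=1703 f(13,1)=1715 f(13,3)=1287 f(13,5)=715 f(13,7)=286 f(13,9)=78 f(13,11)=13 f(13,13)=1
t=14: f(14,-4)=1638 f(14,-2)=2912 f(14,0)=3418 f(14,2)=3002 f(14,4)=2002 f(14,6)=1001 f(14,8)=364 f(14,10)=91 f(14,12)=14 f(14,14)=1
t=15: f(15,-5)=1638 f(15,-3)=4550 f(15,-1)=6330 f(15,1)=6420 f(15,3)=5004 f(15,5)=3003 f(15,7)=1365 f(15,9)=455 f(15,11)=105 f(15,13)=15 f(15,15)=1
t=16: f(16,-4)=6188 f(16,-2)=10880 f(16,0)=12750 f(16,2)=11424 f(16,4)=8007 f(16,6)=4368 f(16,8)=1820 f(16,10)=560 f(16,12)=120 f(16,14)=16 f(16,16)=1
t=17: f(17,-5)=6188 f(17,-3)=17068 f(17,-1)=23630 f(17,1)=24174 f(17,3)=19431 f(17,5)=12375 f(17,7)=6188 f(17,9)=2380 f(17,11)=680 f(17,13)=136 f(17,15)=17 f(17,17)=1
t=18: f(18,-4)=23256 f(18,-2)=40698 f(18,0)=47804 f(18,2)=43605 f(18,4)=31806 f(18,6)=18563 f(18,8)=8568 f(18,10)=3060 f(18,12)=816 f(18,14)=153 f(18,16)=18 f(18,18)=1
t=19: f(19,-5)=23256 f(19,-3)=63954 f(19,-1)=88502 f(19,1)=91409 f(19,3)=75411 f(19,5)=50369 f(19,7)=27131 f(19,9)=11628 f(19,11)=3876 f(19,13)=969 f(19,15)=171 f(19,17)=19 f(19,19)=1
t=20: f(20,-4)=87210 f(20,-2)=152456 f(20,0)=179911 f(20,2)=166820 f(20,4)=125780 f(20,6)=77500 f(20,8)=38759 f(20,10)=15504 f(20,12)=4845 f(20,14)=1140 f(20,16)=190 f(20,18)=20 f(20,20)=1
t=21: f(21,-5)=87210 f(21,-3)=239666 f(21,-1)=332367 f(21,1)=346731 f(21,3)=292600 f(21,5)=203280 f(21,7)=116259 f(21,9)=54263 f(21,11)=20349 f(21,13)=5985 f(21,15)=1330 f(21,17)=210 f(21,19)=21 f(21,21)=1
t=22: f(22,-4)=326876 f(22,-2)=572033 f(22,0)=679098 f(22,2)=639331 f(22,4)=495880 f(22,6)=319539 f(22,8)=170522 f(22,10)=74612 f(22,12)=26334 f(22,14)=7315 f(22,16)=1540 f(22,18)=231 f(22,20)=22 f(22,22)=1
t=23: f(23,-5)=326876 f(23,-3)=898909 f(23,-1)=1251131 f(23,1)=1318429 f(23,3)=1135211 f(23,5)=815419 f(23,7)=490061 f(23,9)=245134 f(23,11)=100946 f(23,13)=33649 f(23,15)=8855 f(23,17)=1771 f(23,19)=253 f(23,21)=23 f(23,23)=1
t=24: f(24,-4)=1225785 f(24,-2)=2150040 f(24,0)=2569560 f(24,2)=2453640 f(24,4)=1950630 f(24,6)=1305480 f(24,8)=735195 f(24,10)=346080 f(24,12)=134595 f(24,14)=42504 f(24,16)=10626 f(24,18)=2024 f(24,20)=276 f(24,22)=24 f(24,24)=1
t=25: f(25,-5)=1225785 f(25,-3)=3375825 f(25,-1)=4719600 f(25,1)=5023200 f(25,3)=4404270 f(25,5)=3256110 f(25,7)=2040675 f(25,9)=1081275 f(25,11)=480675 f(25,13)=177099 f(25,15)=53130 f(25,17)=12650 f(25,19)=2300 f(25,21)=300 f(25,23)=25 f(25,25)=1
Σ_s f(25,s) = 25852920
P = 25852920/33554432 = 3231615/4194304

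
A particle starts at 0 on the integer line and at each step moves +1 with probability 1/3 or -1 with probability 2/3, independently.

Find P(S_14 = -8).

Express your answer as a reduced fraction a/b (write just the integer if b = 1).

Answer: 745472/4782969

Derivation:
To reach position -8 after 14 steps: need 3 steps of +1 and 11 steps of -1.
Number of such sequences: C(14,3) = 364
Each has probability (1/3)^3 · (2/3)^11 = 2048/4782969
P = 364 · 2048/4782969 = 745472/4782969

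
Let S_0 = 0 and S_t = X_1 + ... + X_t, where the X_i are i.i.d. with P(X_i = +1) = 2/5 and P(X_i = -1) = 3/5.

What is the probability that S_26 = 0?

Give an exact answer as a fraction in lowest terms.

To be at 0 after 26 steps: need exactly 13 steps of +1 and 13 of -1.
Number of such sequences: C(26,13) = 10400600
Each has probability (2/5)^13 · (3/5)^13 = 13060694016/1490116119384765625
P = 10400600 · 13060694016/1490116119384765625 = 5433562167312384/59604644775390625

Answer: 5433562167312384/59604644775390625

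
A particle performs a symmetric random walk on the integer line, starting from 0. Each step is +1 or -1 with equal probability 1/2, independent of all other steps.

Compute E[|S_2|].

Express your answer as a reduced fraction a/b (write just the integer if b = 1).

S_2 takes values m ≡ 0 (mod 2) with |m| ≤ 2; P(S_2=m) = C(2,(2+m)/2)/2^2.
Total paths: 2^2 = 4
Distribution: P(S=-2)=1/4, P(S=0)=2/4, P(S=2)=1/4
E[|S_2|] = Σ_m |m|·P(S_2=m) = 4/4 = 1

Answer: 1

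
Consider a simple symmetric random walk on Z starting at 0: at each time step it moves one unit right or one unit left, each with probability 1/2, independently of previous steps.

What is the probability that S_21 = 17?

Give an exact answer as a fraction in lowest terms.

Answer: 105/1048576

Derivation:
To reach position 17 after 21 steps: need 19 steps of +1 and 2 of -1.
Favorable paths: C(21,19) = 210
Total paths: 2^21 = 2097152
P = 210/2097152 = 105/1048576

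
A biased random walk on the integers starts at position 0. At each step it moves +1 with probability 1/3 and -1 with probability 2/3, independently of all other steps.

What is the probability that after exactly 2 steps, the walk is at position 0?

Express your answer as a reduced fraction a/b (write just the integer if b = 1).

Answer: 4/9

Derivation:
To be at 0 after 2 steps: need exactly 1 step of +1 and 1 of -1.
Number of such sequences: C(2,1) = 2
Each has probability (1/3)^1 · (2/3)^1 = 2/9
P = 2 · 2/9 = 4/9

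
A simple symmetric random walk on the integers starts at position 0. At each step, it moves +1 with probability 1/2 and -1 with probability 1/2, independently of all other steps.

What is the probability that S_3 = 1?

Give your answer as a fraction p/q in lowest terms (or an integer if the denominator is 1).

Answer: 3/8

Derivation:
To reach position 1 after 3 steps: need 2 steps of +1 and 1 of -1.
Favorable paths: C(3,2) = 3
Total paths: 2^3 = 8
P = 3/8 = 3/8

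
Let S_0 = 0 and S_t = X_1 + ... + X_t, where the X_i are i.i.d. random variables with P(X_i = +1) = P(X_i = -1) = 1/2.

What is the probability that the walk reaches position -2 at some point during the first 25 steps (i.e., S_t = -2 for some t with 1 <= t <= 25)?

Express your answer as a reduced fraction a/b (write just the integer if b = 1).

Count via complement. Let g(t,s) = #length-t paths at position s with S_1..S_t all ≠ -2.
g(t,s) = g(t-1,s-1) + g(t-1,s+1) for s ≠ -2; g(t,-2) = 0.
t=0: g(0,0)=1
t=1: g(1,-1)=1 g(1,1)=1
t=2: g(2,0)=2 g(2,2)=1
t=3: g(3,-1)=2 g(3,1)=3 g(3,3)=1
t=4: g(4,0)=5 g(4,2)=4 g(4,4)=1
t=5: g(5,-1)=5 g(5,1)=9 g(5,3)=5 g(5,5)=1
t=6: g(6,0)=14 g(6,2)=14 g(6,4)=6 g(6,6)=1
t=7: g(7,-1)=14 g(7,1)=28 g(7,3)=20 g(7,5)=7 g(7,7)=1
t=8: g(8,0)=42 g(8,2)=48 g(8,4)=27 g(8,6)=8 g(8,8)=1
t=9: g(9,-1)=42 g(9,1)=90 g(9,3)=75 g(9,5)=35 g(9,7)=9 g(9,9)=1
t=10: g(10,0)=132 g(10,2)=165 g(10,4)=110 g(10,6)=44 g(10,8)=10 g(10,10)=1
t=11: g(11,-1)=132 g(11,1)=297 g(11,3)=275 g(11,5)=154 g(11,7)=54 g(11,9)=11 g(11,11)=1
t=12: g(12,0)=429 g(12,2)=572 g(12,4)=429 g(12,6)=208 g(12,8)=65 g(12,10)=12 g(12,12)=1
t=13: g(13,-1)=429 g(13,1)=1001 g(13,3)=1001 g(13,5)=637 g(13,7)=273 g(13,9)=77 g(13,11)=13 g(13,13)=1
t=14: g(14,0)=1430 g(14,2)=2002 g(14,4)=1638 g(14,6)=910 g(14,8)=350 g(14,10)=90 g(14,12)=14 g(14,14)=1
t=15: g(15,-1)=1430 g(15,1)=3432 g(15,3)=3640 g(15,5)=2548 g(15,7)=1260 g(15,9)=440 g(15,11)=104 g(15,13)=15 g(15,15)=1
t=16: g(16,0)=4862 g(16,2)=7072 g(16,4)=6188 g(16,6)=3808 g(16,8)=1700 g(16,10)=544 g(16,12)=119 g(16,14)=16 g(16,16)=1
t=17: g(17,-1)=4862 g(17,1)=11934 g(17,3)=13260 g(17,5)=9996 g(17,7)=5508 g(17,9)=2244 g(17,11)=663 g(17,13)=135 g(17,15)=17 g(17,17)=1
t=18: g(18,0)=16796 g(18,2)=25194 g(18,4)=23256 g(18,6)=15504 g(18,8)=7752 g(18,10)=2907 g(18,12)=798 g(18,14)=152 g(18,16)=18 g(18,18)=1
t=19: g(19,-1)=16796 g(19,1)=41990 g(19,3)=48450 g(19,5)=38760 g(19,7)=23256 g(19,9)=10659 g(19,11)=3705 g(19,13)=950 g(19,15)=170 g(19,17)=19 g(19,19)=1
t=20: g(20,0)=58786 g(20,2)=90440 g(20,4)=87210 g(20,6)=62016 g(20,8)=33915 g(20,10)=14364 g(20,12)=4655 g(20,14)=1120 g(20,16)=189 g(20,18)=20 g(20,20)=1
t=21: g(21,-1)=58786 g(21,1)=149226 g(21,3)=177650 g(21,5)=149226 g(21,7)=95931 g(21,9)=48279 g(21,11)=19019 g(21,13)=5775 g(21,15)=1309 g(21,17)=209 g(21,19)=21 g(21,21)=1
t=22: g(22,0)=208012 g(22,2)=326876 g(22,4)=326876 g(22,6)=245157 g(22,8)=144210 g(22,10)=67298 g(22,12)=24794 g(22,14)=7084 g(22,16)=1518 g(22,18)=230 g(22,20)=22 g(22,22)=1
t=23: g(23,-1)=208012 g(23,1)=534888 g(23,3)=653752 g(23,5)=572033 g(23,7)=389367 g(23,9)=211508 g(23,11)=92092 g(23,13)=31878 g(23,15)=8602 g(23,17)=1748 g(23,19)=252 g(23,21)=23 g(23,23)=1
t=24: g(24,0)=742900 g(24,2)=1188640 g(24,4)=1225785 g(24,6)=961400 g(24,8)=600875 g(24,10)=303600 g(24,12)=123970 g(24,14)=40480 g(24,16)=10350 g(24,18)=2000 g(24,20)=275 g(24,22)=24 g(24,24)=1
t=25: g(25,-1)=742900 g(25,1)=1931540 g(25,3)=2414425 g(25,5)=2187185 g(25,7)=1562275 g(25,9)=904475 g(25,11)=427570 g(25,13)=164450 g(25,15)=50830 g(25,17)=12350 g(25,19)=2275 g(25,21)=299 g(25,23)=25 g(25,25)=1
Paths never hitting -2: Σ_s g(25,s) = 10400600
Paths hitting -2: 2^25 - 10400600 = 23153832
P = 23153832/33554432 = 2894229/4194304

Answer: 2894229/4194304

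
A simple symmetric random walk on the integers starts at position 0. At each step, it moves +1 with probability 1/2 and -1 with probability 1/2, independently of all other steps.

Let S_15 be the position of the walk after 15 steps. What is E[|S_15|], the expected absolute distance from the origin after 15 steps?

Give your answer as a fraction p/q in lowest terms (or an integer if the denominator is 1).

Answer: 6435/2048

Derivation:
S_15 takes values m ≡ 1 (mod 2) with |m| ≤ 15; P(S_15=m) = C(15,(15+m)/2)/2^15.
Total paths: 2^15 = 32768
Distribution: P(S=-15)=1/32768, P(S=-13)=15/32768, P(S=-11)=105/32768, P(S=-9)=455/32768, P(S=-7)=1365/32768, P(S=-5)=3003/32768, P(S=-3)=5005/32768, P(S=-1)=6435/32768, P(S=1)=6435/32768, P(S=3)=5005/32768, P(S=5)=3003/32768, P(S=7)=1365/32768, P(S=9)=455/32768, P(S=11)=105/32768, P(S=13)=15/32768, P(S=15)=1/32768
E[|S_15|] = Σ_m |m|·P(S_15=m) = 102960/32768 = 6435/2048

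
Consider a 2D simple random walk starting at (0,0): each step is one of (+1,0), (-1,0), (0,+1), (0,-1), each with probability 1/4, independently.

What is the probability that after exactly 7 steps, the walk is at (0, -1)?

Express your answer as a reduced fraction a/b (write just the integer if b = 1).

Answer: 1225/16384

Derivation:
Let h be the number of horizontal steps (so 7-h are vertical). To end at (0,-1) need (h+0)/2 right-steps and ((7-h)-1)/2 up-steps.
Sum over h with 0 ≤ h ≤ 6, h ≡ 0 (mod 2), 7-h ≡ 1 (mod 2):
h=0: C(7,0)·C(0,0)·C(7,3) = 1·1·35 = 35
h=2: C(7,2)·C(2,1)·C(5,2) = 21·2·10 = 420
h=4: C(7,4)·C(4,2)·C(3,1) = 35·6·3 = 630
h=6: C(7,6)·C(6,3)·C(1,0) = 7·20·1 = 140
Total favorable: 1225
Total paths: 4^7 = 16384
P = 1225/16384 = 1225/16384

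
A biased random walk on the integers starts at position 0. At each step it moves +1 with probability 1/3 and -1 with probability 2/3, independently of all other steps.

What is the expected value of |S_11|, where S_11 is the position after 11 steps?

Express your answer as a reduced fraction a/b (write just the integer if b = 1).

Answer: 242495/59049

Derivation:
S_11 takes values m ≡ 1 (mod 2) with |m| ≤ 11; P(S_11=m) = C(11,(11+m)/2) · (1/3)^((11+m)/2) · (2/3)^((11-m)/2).
Distribution: P(S=-11)=2048/177147, P(S=-9)=11264/177147, P(S=-7)=28160/177147, P(S=-5)=14080/59049, P(S=-3)=14080/59049, P(S=-1)=9856/59049, P(S=1)=4928/59049, P(S=3)=1760/59049, P(S=5)=440/59049, P(S=7)=220/177147, P(S=9)=22/177147, P(S=11)=1/177147
E[|S_11|] = Σ_m |m|·P(S_11=m) = 242495/59049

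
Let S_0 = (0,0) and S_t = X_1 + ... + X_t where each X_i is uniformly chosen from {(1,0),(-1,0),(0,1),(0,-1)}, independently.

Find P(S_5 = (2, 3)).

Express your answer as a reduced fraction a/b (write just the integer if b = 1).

Answer: 5/512

Derivation:
Let h be the number of horizontal steps (so 5-h are vertical). To end at (2,3) need (h+2)/2 right-steps and ((5-h)+3)/2 up-steps.
Sum over h with 2 ≤ h ≤ 2, h ≡ 0 (mod 2), 5-h ≡ 1 (mod 2):
h=2: C(5,2)·C(2,2)·C(3,3) = 10·1·1 = 10
Total favorable: 10
Total paths: 4^5 = 1024
P = 10/1024 = 5/512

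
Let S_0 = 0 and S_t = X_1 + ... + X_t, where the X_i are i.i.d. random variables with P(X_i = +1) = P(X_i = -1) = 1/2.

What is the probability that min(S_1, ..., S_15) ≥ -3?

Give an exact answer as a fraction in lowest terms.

Let f(t,s) = #length-t paths at position s with S_1..S_t all ≥ -3.
f(t,s) = f(t-1,s-1) + f(t-1,s+1) for s ≥ -3; f(t,s) = 0 for s < -3.
t=0: f(0,0)=1
t=1: f(1,-1)=1 f(1,1)=1
t=2: f(2,-2)=1 f(2,0)=2 f(2,2)=1
t=3: f(3,-3)=1 f(3,-1)=3 f(3,1)=3 f(3,3)=1
t=4: f(4,-2)=4 f(4,0)=6 f(4,2)=4 f(4,4)=1
t=5: f(5,-3)=4 f(5,-1)=10 f(5,1)=10 f(5,3)=5 f(5,5)=1
t=6: f(6,-2)=14 f(6,0)=20 f(6,2)=15 f(6,4)=6 f(6,6)=1
t=7: f(7,-3)=14 f(7,-1)=34 f(7,1)=35 f(7,3)=21 f(7,5)=7 f(7,7)=1
t=8: f(8,-2)=48 f(8,0)=69 f(8,2)=56 f(8,4)=28 f(8,6)=8 f(8,8)=1
t=9: f(9,-3)=48 f(9,-1)=117 f(9,1)=125 f(9,3)=84 f(9,5)=36 f(9,7)=9 f(9,9)=1
t=10: f(10,-2)=165 f(10,0)=242 f(10,2)=209 f(10,4)=120 f(10,6)=45 f(10,8)=10 f(10,10)=1
t=11: f(11,-3)=165 f(11,-1)=407 f(11,1)=451 f(11,3)=329 f(11,5)=165 f(11,7)=55 f(11,9)=11 f(11,11)=1
t=12: f(12,-2)=572 f(12,0)=858 f(12,2)=780 f(12,4)=494 f(12,6)=220 f(12,8)=66 f(12,10)=12 f(12,12)=1
t=13: f(13,-3)=572 f(13,-1)=1430 f(13,1)=1638 f(13,3)=1274 f(13,5)=714 f(13,7)=286 f(13,9)=78 f(13,11)=13 f(13,13)=1
t=14: f(14,-2)=2002 f(14,0)=3068 f(14,2)=2912 f(14,4)=1988 f(14,6)=1000 f(14,8)=364 f(14,10)=91 f(14,12)=14 f(14,14)=1
t=15: f(15,-3)=2002 f(15,-1)=5070 f(15,1)=5980 f(15,3)=4900 f(15,5)=2988 f(15,7)=1364 f(15,9)=455 f(15,11)=105 f(15,13)=15 f(15,15)=1
Σ_s f(15,s) = 22880
P = 22880/32768 = 715/1024

Answer: 715/1024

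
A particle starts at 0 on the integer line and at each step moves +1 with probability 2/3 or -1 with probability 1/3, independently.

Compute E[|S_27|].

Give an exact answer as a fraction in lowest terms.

S_27 takes values m ≡ 1 (mod 2) with |m| ≤ 27; P(S_27=m) = C(27,(27+m)/2) · (2/3)^((27+m)/2) · (1/3)^((27-m)/2).
Distribution: P(S=-27)=1/7625597484987, P(S=-25)=2/282429536481, P(S=-23)=52/282429536481, P(S=-21)=2600/847288609443, P(S=-19)=10400/282429536481, P(S=-17)=95680/282429536481, P(S=-15)=2104960/847288609443, P(S=-13)=4209920/282429536481, P(S=-11)=21049600/282429536481, P(S=-9)=799884800/2541865828329, P(S=-7)=319953920/282429536481, P(S=-5)=988948480/282429536481, P(S=-3)=7911587840/847288609443, P(S=-1)=6085836800/282429536481, P(S=1)=12171673600/282429536481, P(S=3)=63292702720/847288609443, P(S=5)=31646351360/282429536481, P(S=7)=40954101760/282429536481, P(S=9)=409541017600/2541865828329, P(S=11)=43109580800/282429536481, P(S=13)=34487664640/282429536481, P(S=15)=68975329280/847288609443, P(S=17)=12540968960/282429536481, P(S=19)=5452595200/282429536481, P(S=21)=5452595200/847288609443, P(S=23)=436207616/282429536481, P(S=25)=67108864/282429536481, P(S=27)=134217728/7625597484987
E[|S_27|] = Σ_m |m|·P(S_27=m) = 862142190941/94143178827

Answer: 862142190941/94143178827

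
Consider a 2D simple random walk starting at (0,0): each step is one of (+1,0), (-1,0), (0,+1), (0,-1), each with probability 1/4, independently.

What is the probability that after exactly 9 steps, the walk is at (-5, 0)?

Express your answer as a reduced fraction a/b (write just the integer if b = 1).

Let h be the number of horizontal steps (so 9-h are vertical). To end at (-5,0) need (h-5)/2 right-steps and ((9-h)+0)/2 up-steps.
Sum over h with 5 ≤ h ≤ 9, h ≡ 1 (mod 2), 9-h ≡ 0 (mod 2):
h=5: C(9,5)·C(5,0)·C(4,2) = 126·1·6 = 756
h=7: C(9,7)·C(7,1)·C(2,1) = 36·7·2 = 504
h=9: C(9,9)·C(9,2)·C(0,0) = 1·36·1 = 36
Total favorable: 1296
Total paths: 4^9 = 262144
P = 1296/262144 = 81/16384

Answer: 81/16384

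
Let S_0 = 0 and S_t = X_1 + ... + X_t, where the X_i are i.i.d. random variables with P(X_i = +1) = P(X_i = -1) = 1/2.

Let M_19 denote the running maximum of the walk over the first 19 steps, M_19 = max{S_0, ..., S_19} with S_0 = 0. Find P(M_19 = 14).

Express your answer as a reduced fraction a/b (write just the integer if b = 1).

Let M_19 = max(S_0,...,S_19). Use the reflection principle: for j ≥ 1, #{paths with M_19 ≥ j} = #{S_19 ≥ j} + #{S_19 ≥ j+1}.
By reflection, #{M_19 ≥ 14} = #{S_19 ≥ 14} + #{S_19 ≥ 15} = 191 + 191 = 382.
#{M_19 ≥ 15} = #{S_19 ≥ 15} + #{S_19 ≥ 16} = 191 + 20 = 211.
#{M_19 = 14} = 382 - 211 = 171.
P(M_19 = 14) = 171/524288 = 171/524288

Answer: 171/524288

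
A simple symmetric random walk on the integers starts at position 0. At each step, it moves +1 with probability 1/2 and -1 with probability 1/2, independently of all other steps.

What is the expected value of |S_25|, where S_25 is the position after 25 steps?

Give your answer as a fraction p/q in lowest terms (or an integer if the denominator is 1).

Answer: 16900975/4194304

Derivation:
S_25 takes values m ≡ 1 (mod 2) with |m| ≤ 25; P(S_25=m) = C(25,(25+m)/2)/2^25.
Total paths: 2^25 = 33554432
Distribution: P(S=-25)=1/33554432, P(S=-23)=25/33554432, P(S=-21)=300/33554432, P(S=-19)=2300/33554432, P(S=-17)=12650/33554432, P(S=-15)=53130/33554432, P(S=-13)=177100/33554432, P(S=-11)=480700/33554432, P(S=-9)=1081575/33554432, P(S=-7)=2042975/33554432, P(S=-5)=3268760/33554432, P(S=-3)=4457400/33554432, P(S=-1)=5200300/33554432, P(S=1)=5200300/33554432, P(S=3)=4457400/33554432, P(S=5)=3268760/33554432, P(S=7)=2042975/33554432, P(S=9)=1081575/33554432, P(S=11)=480700/33554432, P(S=13)=177100/33554432, P(S=15)=53130/33554432, P(S=17)=12650/33554432, P(S=19)=2300/33554432, P(S=21)=300/33554432, P(S=23)=25/33554432, P(S=25)=1/33554432
E[|S_25|] = Σ_m |m|·P(S_25=m) = 135207800/33554432 = 16900975/4194304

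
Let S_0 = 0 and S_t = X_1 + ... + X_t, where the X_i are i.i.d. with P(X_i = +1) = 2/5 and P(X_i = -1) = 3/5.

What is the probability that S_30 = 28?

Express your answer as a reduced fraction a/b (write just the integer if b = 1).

To reach position 28 after 30 steps: need 29 steps of +1 and 1 step of -1.
Number of such sequences: C(30,29) = 30
Each has probability (2/5)^29 · (3/5)^1 = 1610612736/931322574615478515625
P = 30 · 1610612736/931322574615478515625 = 9663676416/186264514923095703125

Answer: 9663676416/186264514923095703125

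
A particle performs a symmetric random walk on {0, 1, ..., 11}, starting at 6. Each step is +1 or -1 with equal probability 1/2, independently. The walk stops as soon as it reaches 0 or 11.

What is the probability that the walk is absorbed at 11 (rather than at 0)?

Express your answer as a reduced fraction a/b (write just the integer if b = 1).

Symmetric walk (p = 1/2): the harmonic-function argument gives P(hit 11 before 0 | start at 6) = a/N.
P = 6/11 = 6/11

Answer: 6/11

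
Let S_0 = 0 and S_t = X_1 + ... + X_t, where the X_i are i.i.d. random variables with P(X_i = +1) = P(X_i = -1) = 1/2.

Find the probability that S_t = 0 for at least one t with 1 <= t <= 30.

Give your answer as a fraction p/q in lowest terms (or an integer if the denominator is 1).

Answer: 57414019/67108864

Derivation:
Count via complement. Let g(t,s) = #length-t paths at position s with S_1..S_t all ≠ 0.
g(t,s) = g(t-1,s-1) + g(t-1,s+1) for s ≠ 0; g(t,0) = 0.
t=0: g(0,0)=1
t=1: g(1,-1)=1 g(1,1)=1
t=2: g(2,-2)=1 g(2,2)=1
t=3: g(3,-3)=1 g(3,-1)=1 g(3,1)=1 g(3,3)=1
t=4: g(4,-4)=1 g(4,-2)=2 g(4,2)=2 g(4,4)=1
t=5: g(5,-5)=1 g(5,-3)=3 g(5,-1)=2 g(5,1)=2 g(5,3)=3 g(5,5)=1
t=6: g(6,-6)=1 g(6,-4)=4 g(6,-2)=5 g(6,2)=5 g(6,4)=4 g(6,6)=1
t=7: g(7,-7)=1 g(7,-5)=5 g(7,-3)=9 g(7,-1)=5 g(7,1)=5 g(7,3)=9 g(7,5)=5 g(7,7)=1
t=8: g(8,-8)=1 g(8,-6)=6 g(8,-4)=14 g(8,-2)=14 g(8,2)=14 g(8,4)=14 g(8,6)=6 g(8,8)=1
t=9: g(9,-9)=1 g(9,-7)=7 g(9,-5)=20 g(9,-3)=28 g(9,-1)=14 g(9,1)=14 g(9,3)=28 g(9,5)=20 g(9,7)=7 g(9,9)=1
t=10: g(10,-10)=1 g(10,-8)=8 g(10,-6)=27 g(10,-4)=48 g(10,-2)=42 g(10,2)=42 g(10,4)=48 g(10,6)=27 g(10,8)=8 g(10,10)=1
t=11: g(11,-11)=1 g(11,-9)=9 g(11,-7)=35 g(11,-5)=75 g(11,-3)=90 g(11,-1)=42 g(11,1)=42 g(11,3)=90 g(11,5)=75 g(11,7)=35 g(11,9)=9 g(11,11)=1
t=12: g(12,-12)=1 g(12,-10)=10 g(12,-8)=44 g(12,-6)=110 g(12,-4)=165 g(12,-2)=132 g(12,2)=132 g(12,4)=165 g(12,6)=110 g(12,8)=44 g(12,10)=10 g(12,12)=1
t=13: g(13,-13)=1 g(13,-11)=11 g(13,-9)=54 g(13,-7)=154 g(13,-5)=275 g(13,-3)=297 g(13,-1)=132 g(13,1)=132 g(13,3)=297 g(13,5)=275 g(13,7)=154 g(13,9)=54 g(13,11)=11 g(13,13)=1
t=14: g(14,-14)=1 g(14,-12)=12 g(14,-10)=65 g(14,-8)=208 g(14,-6)=429 g(14,-4)=572 g(14,-2)=429 g(14,2)=429 g(14,4)=572 g(14,6)=429 g(14,8)=208 g(14,10)=65 g(14,12)=12 g(14,14)=1
t=15: g(15,-15)=1 g(15,-13)=13 g(15,-11)=77 g(15,-9)=273 g(15,-7)=637 g(15,-5)=1001 g(15,-3)=1001 g(15,-1)=429 g(15,1)=429 g(15,3)=1001 g(15,5)=1001 g(15,7)=637 g(15,9)=273 g(15,11)=77 g(15,13)=13 g(15,15)=1
t=16: g(16,-16)=1 g(16,-14)=14 g(16,-12)=90 g(16,-10)=350 g(16,-8)=910 g(16,-6)=1638 g(16,-4)=2002 g(16,-2)=1430 g(16,2)=1430 g(16,4)=2002 g(16,6)=1638 g(16,8)=910 g(16,10)=350 g(16,12)=90 g(16,14)=14 g(16,16)=1
t=17: g(17,-17)=1 g(17,-15)=15 g(17,-13)=104 g(17,-11)=440 g(17,-9)=1260 g(17,-7)=2548 g(17,-5)=3640 g(17,-3)=3432 g(17,-1)=1430 g(17,1)=1430 g(17,3)=3432 g(17,5)=3640 g(17,7)=2548 g(17,9)=1260 g(17,11)=440 g(17,13)=104 g(17,15)=15 g(17,17)=1
t=18: g(18,-18)=1 g(18,-16)=16 g(18,-14)=119 g(18,-12)=544 g(18,-10)=1700 g(18,-8)=3808 g(18,-6)=6188 g(18,-4)=7072 g(18,-2)=4862 g(18,2)=4862 g(18,4)=7072 g(18,6)=6188 g(18,8)=3808 g(18,10)=1700 g(18,12)=544 g(18,14)=119 g(18,16)=16 g(18,18)=1
t=19: g(19,-19)=1 g(19,-17)=17 g(19,-15)=135 g(19,-13)=663 g(19,-11)=2244 g(19,-9)=5508 g(19,-7)=9996 g(19,-5)=13260 g(19,-3)=11934 g(19,-1)=4862 g(19,1)=4862 g(19,3)=11934 g(19,5)=13260 g(19,7)=9996 g(19,9)=5508 g(19,11)=2244 g(19,13)=663 g(19,15)=135 g(19,17)=17 g(19,19)=1
t=20: g(20,-20)=1 g(20,-18)=18 g(20,-16)=152 g(20,-14)=798 g(20,-12)=2907 g(20,-10)=7752 g(20,-8)=15504 g(20,-6)=23256 g(20,-4)=25194 g(20,-2)=16796 g(20,2)=16796 g(20,4)=25194 g(20,6)=23256 g(20,8)=15504 g(20,10)=7752 g(20,12)=2907 g(20,14)=798 g(20,16)=152 g(20,18)=18 g(20,20)=1
t=21: g(21,-21)=1 g(21,-19)=19 g(21,-17)=170 g(21,-15)=950 g(21,-13)=3705 g(21,-11)=10659 g(21,-9)=23256 g(21,-7)=38760 g(21,-5)=48450 g(21,-3)=41990 g(21,-1)=16796 g(21,1)=16796 g(21,3)=41990 g(21,5)=48450 g(21,7)=38760 g(21,9)=23256 g(21,11)=10659 g(21,13)=3705 g(21,15)=950 g(21,17)=170 g(21,19)=19 g(21,21)=1
t=22: g(22,-22)=1 g(22,-20)=20 g(22,-18)=189 g(22,-16)=1120 g(22,-14)=4655 g(22,-12)=14364 g(22,-10)=33915 g(22,-8)=62016 g(22,-6)=87210 g(22,-4)=90440 g(22,-2)=58786 g(22,2)=58786 g(22,4)=90440 g(22,6)=87210 g(22,8)=62016 g(22,10)=33915 g(22,12)=14364 g(22,14)=4655 g(22,16)=1120 g(22,18)=189 g(22,20)=20 g(22,22)=1
t=23: g(23,-23)=1 g(23,-21)=21 g(23,-19)=209 g(23,-17)=1309 g(23,-15)=5775 g(23,-13)=19019 g(23,-11)=48279 g(23,-9)=95931 g(23,-7)=149226 g(23,-5)=177650 g(23,-3)=149226 g(23,-1)=58786 g(23,1)=58786 g(23,3)=149226 g(23,5)=177650 g(23,7)=149226 g(23,9)=95931 g(23,11)=48279 g(23,13)=19019 g(23,15)=5775 g(23,17)=1309 g(23,19)=209 g(23,21)=21 g(23,23)=1
t=24: g(24,-24)=1 g(24,-22)=22 g(24,-20)=230 g(24,-18)=1518 g(24,-16)=7084 g(24,-14)=24794 g(24,-12)=67298 g(24,-10)=144210 g(24,-8)=245157 g(24,-6)=326876 g(24,-4)=326876 g(24,-2)=208012 g(24,2)=208012 g(24,4)=326876 g(24,6)=326876 g(24,8)=245157 g(24,10)=144210 g(24,12)=67298 g(24,14)=24794 g(24,16)=7084 g(24,18)=1518 g(24,20)=230 g(24,22)=22 g(24,24)=1
t=25: g(25,-25)=1 g(25,-23)=23 g(25,-21)=252 g(25,-19)=1748 g(25,-17)=8602 g(25,-15)=31878 g(25,-13)=92092 g(25,-11)=211508 g(25,-9)=389367 g(25,-7)=572033 g(25,-5)=653752 g(25,-3)=534888 g(25,-1)=208012 g(25,1)=208012 g(25,3)=534888 g(25,5)=653752 g(25,7)=572033 g(25,9)=389367 g(25,11)=211508 g(25,13)=92092 g(25,15)=31878 g(25,17)=8602 g(25,19)=1748 g(25,21)=252 g(25,23)=23 g(25,25)=1
t=26: g(26,-26)=1 g(26,-24)=24 g(26,-22)=275 g(26,-20)=2000 g(26,-18)=10350 g(26,-16)=40480 g(26,-14)=123970 g(26,-12)=303600 g(26,-10)=600875 g(26,-8)=961400 g(26,-6)=1225785 g(26,-4)=1188640 g(26,-2)=742900 g(26,2)=742900 g(26,4)=1188640 g(26,6)=1225785 g(26,8)=961400 g(26,10)=600875 g(26,12)=303600 g(26,14)=123970 g(26,16)=40480 g(26,18)=10350 g(26,20)=2000 g(26,22)=275 g(26,24)=24 g(26,26)=1
t=27: g(27,-27)=1 g(27,-25)=25 g(27,-23)=299 g(27,-21)=2275 g(27,-19)=12350 g(27,-17)=50830 g(27,-15)=164450 g(27,-13)=427570 g(27,-11)=904475 g(27,-9)=1562275 g(27,-7)=2187185 g(27,-5)=2414425 g(27,-3)=1931540 g(27,-1)=742900 g(27,1)=742900 g(27,3)=1931540 g(27,5)=2414425 g(27,7)=2187185 g(27,9)=1562275 g(27,11)=904475 g(27,13)=427570 g(27,15)=164450 g(27,17)=50830 g(27,19)=12350 g(27,21)=2275 g(27,23)=299 g(27,25)=25 g(27,27)=1
t=28: g(28,-28)=1 g(28,-26)=26 g(28,-24)=324 g(28,-22)=2574 g(28,-20)=14625 g(28,-18)=63180 g(28,-16)=215280 g(28,-14)=592020 g(28,-12)=1332045 g(28,-10)=2466750 g(28,-8)=3749460 g(28,-6)=4601610 g(28,-4)=4345965 g(28,-2)=2674440 g(28,2)=2674440 g(28,4)=4345965 g(28,6)=4601610 g(28,8)=3749460 g(28,10)=2466750 g(28,12)=1332045 g(28,14)=592020 g(28,16)=215280 g(28,18)=63180 g(28,20)=14625 g(28,22)=2574 g(28,24)=324 g(28,26)=26 g(28,28)=1
t=29: g(29,-29)=1 g(29,-27)=27 g(29,-25)=350 g(29,-23)=2898 g(29,-21)=17199 g(29,-19)=77805 g(29,-17)=278460 g(29,-15)=807300 g(29,-13)=1924065 g(29,-11)=3798795 g(29,-9)=6216210 g(29,-7)=8351070 g(29,-5)=8947575 g(29,-3)=7020405 g(29,-1)=2674440 g(29,1)=2674440 g(29,3)=7020405 g(29,5)=8947575 g(29,7)=8351070 g(29,9)=6216210 g(29,11)=3798795 g(29,13)=1924065 g(29,15)=807300 g(29,17)=278460 g(29,19)=77805 g(29,21)=17199 g(29,23)=2898 g(29,25)=350 g(29,27)=27 g(29,29)=1
t=30: g(30,-30)=1 g(30,-28)=28 g(30,-26)=377 g(30,-24)=3248 g(30,-22)=20097 g(30,-20)=95004 g(30,-18)=356265 g(30,-16)=1085760 g(30,-14)=2731365 g(30,-12)=5722860 g(30,-10)=10015005 g(30,-8)=14567280 g(30,-6)=17298645 g(30,-4)=15967980 g(30,-2)=9694845 g(30,2)=9694845 g(30,4)=15967980 g(30,6)=17298645 g(30,8)=14567280 g(30,10)=10015005 g(30,12)=5722860 g(30,14)=2731365 g(30,16)=1085760 g(30,18)=356265 g(30,20)=95004 g(30,22)=20097 g(30,24)=3248 g(30,26)=377 g(30,28)=28 g(30,30)=1
Paths never hitting 0: Σ_s g(30,s) = 155117520
Paths hitting 0: 2^30 - 155117520 = 918624304
P = 918624304/1073741824 = 57414019/67108864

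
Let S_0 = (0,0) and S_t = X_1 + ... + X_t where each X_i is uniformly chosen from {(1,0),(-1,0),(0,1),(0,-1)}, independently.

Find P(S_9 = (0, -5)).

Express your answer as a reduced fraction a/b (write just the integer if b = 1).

Answer: 81/16384

Derivation:
Let h be the number of horizontal steps (so 9-h are vertical). To end at (0,-5) need (h+0)/2 right-steps and ((9-h)-5)/2 up-steps.
Sum over h with 0 ≤ h ≤ 4, h ≡ 0 (mod 2), 9-h ≡ 1 (mod 2):
h=0: C(9,0)·C(0,0)·C(9,2) = 1·1·36 = 36
h=2: C(9,2)·C(2,1)·C(7,1) = 36·2·7 = 504
h=4: C(9,4)·C(4,2)·C(5,0) = 126·6·1 = 756
Total favorable: 1296
Total paths: 4^9 = 262144
P = 1296/262144 = 81/16384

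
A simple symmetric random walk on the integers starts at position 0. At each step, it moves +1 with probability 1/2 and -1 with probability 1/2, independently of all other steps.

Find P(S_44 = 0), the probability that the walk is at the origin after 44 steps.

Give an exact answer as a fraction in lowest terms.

To return to 0 after 44 steps: need exactly 22 steps of +1 and 22 of -1.
Favorable paths: C(44,22) = 2104098963720
Total paths: 2^44 = 17592186044416
P = 2104098963720/17592186044416 = 263012370465/2199023255552

Answer: 263012370465/2199023255552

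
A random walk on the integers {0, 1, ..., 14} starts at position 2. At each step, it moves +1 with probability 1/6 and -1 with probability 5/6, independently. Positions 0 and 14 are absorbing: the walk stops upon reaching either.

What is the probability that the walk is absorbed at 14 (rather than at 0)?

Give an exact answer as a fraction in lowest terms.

Answer: 1/254313151

Derivation:
Biased walk: p = 1/6, q = 5/6, r = q/p = 5
Gambler's ruin: P(hit 14 before 0 | start at 2) = (1 - r^a)/(1 - r^N)
r^2 = 25; r^14 = 6103515625
P = (1 - 25) / (1 - 6103515625) = -24 / -6103515624 = 1/254313151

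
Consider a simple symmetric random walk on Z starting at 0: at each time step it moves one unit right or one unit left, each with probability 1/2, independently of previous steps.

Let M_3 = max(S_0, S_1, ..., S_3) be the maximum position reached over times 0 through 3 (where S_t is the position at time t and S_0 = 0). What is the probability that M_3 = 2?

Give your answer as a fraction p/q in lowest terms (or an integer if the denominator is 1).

Let M_3 = max(S_0,...,S_3). Use the reflection principle: for j ≥ 1, #{paths with M_3 ≥ j} = #{S_3 ≥ j} + #{S_3 ≥ j+1}.
By reflection, #{M_3 ≥ 2} = #{S_3 ≥ 2} + #{S_3 ≥ 3} = 1 + 1 = 2.
#{M_3 ≥ 3} = #{S_3 ≥ 3} + #{S_3 ≥ 4} = 1 + 0 = 1.
#{M_3 = 2} = 2 - 1 = 1.
P(M_3 = 2) = 1/8 = 1/8

Answer: 1/8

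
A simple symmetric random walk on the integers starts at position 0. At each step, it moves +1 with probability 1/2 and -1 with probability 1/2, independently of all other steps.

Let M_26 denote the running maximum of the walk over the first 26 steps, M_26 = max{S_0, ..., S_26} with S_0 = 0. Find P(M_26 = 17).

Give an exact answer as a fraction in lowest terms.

Let M_26 = max(S_0,...,S_26). Use the reflection principle: for j ≥ 1, #{paths with M_26 ≥ j} = #{S_26 ≥ j} + #{S_26 ≥ j+1}.
By reflection, #{M_26 ≥ 17} = #{S_26 ≥ 17} + #{S_26 ≥ 18} = 17902 + 17902 = 35804.
#{M_26 ≥ 18} = #{S_26 ≥ 18} + #{S_26 ≥ 19} = 17902 + 2952 = 20854.
#{M_26 = 17} = 35804 - 20854 = 14950.
P(M_26 = 17) = 14950/67108864 = 7475/33554432

Answer: 7475/33554432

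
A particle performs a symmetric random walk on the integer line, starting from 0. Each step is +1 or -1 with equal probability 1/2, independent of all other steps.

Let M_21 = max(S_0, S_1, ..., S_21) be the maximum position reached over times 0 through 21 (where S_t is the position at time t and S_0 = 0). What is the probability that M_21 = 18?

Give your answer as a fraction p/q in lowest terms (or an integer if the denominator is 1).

Let M_21 = max(S_0,...,S_21). Use the reflection principle: for j ≥ 1, #{paths with M_21 ≥ j} = #{S_21 ≥ j} + #{S_21 ≥ j+1}.
By reflection, #{M_21 ≥ 18} = #{S_21 ≥ 18} + #{S_21 ≥ 19} = 22 + 22 = 44.
#{M_21 ≥ 19} = #{S_21 ≥ 19} + #{S_21 ≥ 20} = 22 + 1 = 23.
#{M_21 = 18} = 44 - 23 = 21.
P(M_21 = 18) = 21/2097152 = 21/2097152

Answer: 21/2097152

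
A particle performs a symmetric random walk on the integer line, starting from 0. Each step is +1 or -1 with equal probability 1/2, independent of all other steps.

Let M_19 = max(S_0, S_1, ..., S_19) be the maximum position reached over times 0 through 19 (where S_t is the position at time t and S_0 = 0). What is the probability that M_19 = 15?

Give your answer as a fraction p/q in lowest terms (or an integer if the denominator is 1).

Let M_19 = max(S_0,...,S_19). Use the reflection principle: for j ≥ 1, #{paths with M_19 ≥ j} = #{S_19 ≥ j} + #{S_19 ≥ j+1}.
By reflection, #{M_19 ≥ 15} = #{S_19 ≥ 15} + #{S_19 ≥ 16} = 191 + 20 = 211.
#{M_19 ≥ 16} = #{S_19 ≥ 16} + #{S_19 ≥ 17} = 20 + 20 = 40.
#{M_19 = 15} = 211 - 40 = 171.
P(M_19 = 15) = 171/524288 = 171/524288

Answer: 171/524288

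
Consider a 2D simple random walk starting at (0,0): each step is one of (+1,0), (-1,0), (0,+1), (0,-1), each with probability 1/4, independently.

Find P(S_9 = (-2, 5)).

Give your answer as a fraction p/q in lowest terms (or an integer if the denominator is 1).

Let h be the number of horizontal steps (so 9-h are vertical). To end at (-2,5) need (h-2)/2 right-steps and ((9-h)+5)/2 up-steps.
Sum over h with 2 ≤ h ≤ 4, h ≡ 0 (mod 2), 9-h ≡ 1 (mod 2):
h=2: C(9,2)·C(2,0)·C(7,6) = 36·1·7 = 252
h=4: C(9,4)·C(4,1)·C(5,5) = 126·4·1 = 504
Total favorable: 756
Total paths: 4^9 = 262144
P = 756/262144 = 189/65536

Answer: 189/65536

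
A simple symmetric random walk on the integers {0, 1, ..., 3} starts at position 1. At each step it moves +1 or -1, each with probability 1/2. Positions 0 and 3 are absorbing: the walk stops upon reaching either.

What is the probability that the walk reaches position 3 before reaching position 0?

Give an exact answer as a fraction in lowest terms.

Answer: 1/3

Derivation:
Symmetric walk (p = 1/2): the harmonic-function argument gives P(hit 3 before 0 | start at 1) = a/N.
P = 1/3 = 1/3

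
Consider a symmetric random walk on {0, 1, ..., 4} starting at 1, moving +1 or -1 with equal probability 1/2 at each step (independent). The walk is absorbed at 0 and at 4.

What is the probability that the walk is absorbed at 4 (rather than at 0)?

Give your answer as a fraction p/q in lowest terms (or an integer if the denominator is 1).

Symmetric walk (p = 1/2): the harmonic-function argument gives P(hit 4 before 0 | start at 1) = a/N.
P = 1/4 = 1/4

Answer: 1/4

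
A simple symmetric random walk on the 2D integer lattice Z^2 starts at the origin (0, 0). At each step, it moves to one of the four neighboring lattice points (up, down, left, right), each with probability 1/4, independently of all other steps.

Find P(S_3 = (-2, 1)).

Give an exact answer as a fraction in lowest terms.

Answer: 3/64

Derivation:
Let h be the number of horizontal steps (so 3-h are vertical). To end at (-2,1) need (h-2)/2 right-steps and ((3-h)+1)/2 up-steps.
Sum over h with 2 ≤ h ≤ 2, h ≡ 0 (mod 2), 3-h ≡ 1 (mod 2):
h=2: C(3,2)·C(2,0)·C(1,1) = 3·1·1 = 3
Total favorable: 3
Total paths: 4^3 = 64
P = 3/64 = 3/64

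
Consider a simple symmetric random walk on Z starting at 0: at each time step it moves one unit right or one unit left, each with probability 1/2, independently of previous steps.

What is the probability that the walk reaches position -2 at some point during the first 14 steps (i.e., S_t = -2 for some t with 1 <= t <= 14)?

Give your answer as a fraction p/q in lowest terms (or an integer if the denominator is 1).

Answer: 9949/16384

Derivation:
Count via complement. Let g(t,s) = #length-t paths at position s with S_1..S_t all ≠ -2.
g(t,s) = g(t-1,s-1) + g(t-1,s+1) for s ≠ -2; g(t,-2) = 0.
t=0: g(0,0)=1
t=1: g(1,-1)=1 g(1,1)=1
t=2: g(2,0)=2 g(2,2)=1
t=3: g(3,-1)=2 g(3,1)=3 g(3,3)=1
t=4: g(4,0)=5 g(4,2)=4 g(4,4)=1
t=5: g(5,-1)=5 g(5,1)=9 g(5,3)=5 g(5,5)=1
t=6: g(6,0)=14 g(6,2)=14 g(6,4)=6 g(6,6)=1
t=7: g(7,-1)=14 g(7,1)=28 g(7,3)=20 g(7,5)=7 g(7,7)=1
t=8: g(8,0)=42 g(8,2)=48 g(8,4)=27 g(8,6)=8 g(8,8)=1
t=9: g(9,-1)=42 g(9,1)=90 g(9,3)=75 g(9,5)=35 g(9,7)=9 g(9,9)=1
t=10: g(10,0)=132 g(10,2)=165 g(10,4)=110 g(10,6)=44 g(10,8)=10 g(10,10)=1
t=11: g(11,-1)=132 g(11,1)=297 g(11,3)=275 g(11,5)=154 g(11,7)=54 g(11,9)=11 g(11,11)=1
t=12: g(12,0)=429 g(12,2)=572 g(12,4)=429 g(12,6)=208 g(12,8)=65 g(12,10)=12 g(12,12)=1
t=13: g(13,-1)=429 g(13,1)=1001 g(13,3)=1001 g(13,5)=637 g(13,7)=273 g(13,9)=77 g(13,11)=13 g(13,13)=1
t=14: g(14,0)=1430 g(14,2)=2002 g(14,4)=1638 g(14,6)=910 g(14,8)=350 g(14,10)=90 g(14,12)=14 g(14,14)=1
Paths never hitting -2: Σ_s g(14,s) = 6435
Paths hitting -2: 2^14 - 6435 = 9949
P = 9949/16384 = 9949/16384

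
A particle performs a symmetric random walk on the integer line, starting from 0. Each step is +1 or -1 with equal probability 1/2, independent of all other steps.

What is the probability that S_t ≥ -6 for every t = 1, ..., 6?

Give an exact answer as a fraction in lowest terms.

Let f(t,s) = #length-t paths at position s with S_1..S_t all ≥ -6.
f(t,s) = f(t-1,s-1) + f(t-1,s+1) for s ≥ -6; f(t,s) = 0 for s < -6.
t=0: f(0,0)=1
t=1: f(1,-1)=1 f(1,1)=1
t=2: f(2,-2)=1 f(2,0)=2 f(2,2)=1
t=3: f(3,-3)=1 f(3,-1)=3 f(3,1)=3 f(3,3)=1
t=4: f(4,-4)=1 f(4,-2)=4 f(4,0)=6 f(4,2)=4 f(4,4)=1
t=5: f(5,-5)=1 f(5,-3)=5 f(5,-1)=10 f(5,1)=10 f(5,3)=5 f(5,5)=1
t=6: f(6,-6)=1 f(6,-4)=6 f(6,-2)=15 f(6,0)=20 f(6,2)=15 f(6,4)=6 f(6,6)=1
Σ_s f(6,s) = 64
P = 64/64 = 1

Answer: 1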